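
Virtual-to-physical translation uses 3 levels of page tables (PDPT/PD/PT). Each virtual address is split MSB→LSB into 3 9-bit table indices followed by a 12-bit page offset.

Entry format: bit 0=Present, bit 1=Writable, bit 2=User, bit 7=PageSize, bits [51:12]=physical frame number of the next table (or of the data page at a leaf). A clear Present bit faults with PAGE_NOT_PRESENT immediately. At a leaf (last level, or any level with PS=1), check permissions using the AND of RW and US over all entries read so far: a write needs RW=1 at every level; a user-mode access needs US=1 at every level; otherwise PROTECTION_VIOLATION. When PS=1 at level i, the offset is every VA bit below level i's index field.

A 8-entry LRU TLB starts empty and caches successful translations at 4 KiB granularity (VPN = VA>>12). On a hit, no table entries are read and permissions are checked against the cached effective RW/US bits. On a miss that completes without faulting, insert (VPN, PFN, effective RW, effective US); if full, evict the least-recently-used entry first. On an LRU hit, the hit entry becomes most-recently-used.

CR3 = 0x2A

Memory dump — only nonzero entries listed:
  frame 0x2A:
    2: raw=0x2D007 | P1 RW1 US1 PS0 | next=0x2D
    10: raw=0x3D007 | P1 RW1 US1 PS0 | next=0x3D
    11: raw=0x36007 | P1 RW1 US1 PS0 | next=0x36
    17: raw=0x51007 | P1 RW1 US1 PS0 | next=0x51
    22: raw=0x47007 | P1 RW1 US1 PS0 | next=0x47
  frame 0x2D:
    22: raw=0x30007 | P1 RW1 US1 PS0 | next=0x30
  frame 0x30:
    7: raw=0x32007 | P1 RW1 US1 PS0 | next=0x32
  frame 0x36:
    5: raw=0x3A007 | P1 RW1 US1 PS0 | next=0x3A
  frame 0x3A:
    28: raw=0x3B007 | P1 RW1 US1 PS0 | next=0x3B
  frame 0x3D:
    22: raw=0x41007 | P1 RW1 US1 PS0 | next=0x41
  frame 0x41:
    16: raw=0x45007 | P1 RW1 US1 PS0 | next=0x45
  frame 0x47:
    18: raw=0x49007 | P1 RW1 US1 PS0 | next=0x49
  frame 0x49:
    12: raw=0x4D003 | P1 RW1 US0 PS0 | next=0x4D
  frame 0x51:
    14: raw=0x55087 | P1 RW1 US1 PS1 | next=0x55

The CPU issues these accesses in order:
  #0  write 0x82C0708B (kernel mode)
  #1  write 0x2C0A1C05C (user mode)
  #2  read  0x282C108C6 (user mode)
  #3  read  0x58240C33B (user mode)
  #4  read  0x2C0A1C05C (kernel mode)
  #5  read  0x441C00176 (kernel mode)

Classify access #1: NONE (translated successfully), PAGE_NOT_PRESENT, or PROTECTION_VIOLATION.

Per-access translation:
#0 VA=0x82C0708B (w,kernel):
  [0] read 0x2A idx=2: raw=0x2D007 flags P=1 W=1 U=1 S=0
  [1] read 0x2D idx=22: raw=0x30007 flags P=1 W=1 U=1 S=0
  [2] read 0x30 idx=7: raw=0x32007 flags P=1 W=1 U=1 S=0
  ✓ 0x3208B  — 3 lookups
#1 VA=0x2C0A1C05C (w,user):
  [0] read 0x2A idx=11: raw=0x36007 flags P=1 W=1 U=1 S=0
  [1] read 0x36 idx=5: raw=0x3A007 flags P=1 W=1 U=1 S=0
  [2] read 0x3A idx=28: raw=0x3B007 flags P=1 W=1 U=1 S=0
  ✓ 0x3B05C  — 3 lookups
#2 VA=0x282C108C6 (r,user):
  [0] read 0x2A idx=10: raw=0x3D007 flags P=1 W=1 U=1 S=0
  [1] read 0x3D idx=22: raw=0x41007 flags P=1 W=1 U=1 S=0
  [2] read 0x41 idx=16: raw=0x45007 flags P=1 W=1 U=1 S=0
  ✓ 0x458C6  — 3 lookups
#3 VA=0x58240C33B (r,user):
  [0] read 0x2A idx=22: raw=0x47007 flags P=1 W=1 U=1 S=0
  [1] read 0x47 idx=18: raw=0x49007 flags P=1 W=1 U=1 S=0
  [2] read 0x49 idx=12: raw=0x4D003 flags P=1 W=1 U=0 S=0
  → PROTECTION_VIOLATION  (3 entries read)
#4 VA=0x2C0A1C05C (r,kernel):
  TLB hit vpn=0x2C0A1C → PA=0x3B05C
#5 VA=0x441C00176 (r,kernel):
  [0] read 0x2A idx=17: raw=0x51007 flags P=1 W=1 U=1 S=0
  [1] read 0x51 idx=14: raw=0x55087 flags P=1 W=1 U=1 S=1
  ✓ 0x55176 (huge @L1)  — 2 lookups

Access #1 fault: NONE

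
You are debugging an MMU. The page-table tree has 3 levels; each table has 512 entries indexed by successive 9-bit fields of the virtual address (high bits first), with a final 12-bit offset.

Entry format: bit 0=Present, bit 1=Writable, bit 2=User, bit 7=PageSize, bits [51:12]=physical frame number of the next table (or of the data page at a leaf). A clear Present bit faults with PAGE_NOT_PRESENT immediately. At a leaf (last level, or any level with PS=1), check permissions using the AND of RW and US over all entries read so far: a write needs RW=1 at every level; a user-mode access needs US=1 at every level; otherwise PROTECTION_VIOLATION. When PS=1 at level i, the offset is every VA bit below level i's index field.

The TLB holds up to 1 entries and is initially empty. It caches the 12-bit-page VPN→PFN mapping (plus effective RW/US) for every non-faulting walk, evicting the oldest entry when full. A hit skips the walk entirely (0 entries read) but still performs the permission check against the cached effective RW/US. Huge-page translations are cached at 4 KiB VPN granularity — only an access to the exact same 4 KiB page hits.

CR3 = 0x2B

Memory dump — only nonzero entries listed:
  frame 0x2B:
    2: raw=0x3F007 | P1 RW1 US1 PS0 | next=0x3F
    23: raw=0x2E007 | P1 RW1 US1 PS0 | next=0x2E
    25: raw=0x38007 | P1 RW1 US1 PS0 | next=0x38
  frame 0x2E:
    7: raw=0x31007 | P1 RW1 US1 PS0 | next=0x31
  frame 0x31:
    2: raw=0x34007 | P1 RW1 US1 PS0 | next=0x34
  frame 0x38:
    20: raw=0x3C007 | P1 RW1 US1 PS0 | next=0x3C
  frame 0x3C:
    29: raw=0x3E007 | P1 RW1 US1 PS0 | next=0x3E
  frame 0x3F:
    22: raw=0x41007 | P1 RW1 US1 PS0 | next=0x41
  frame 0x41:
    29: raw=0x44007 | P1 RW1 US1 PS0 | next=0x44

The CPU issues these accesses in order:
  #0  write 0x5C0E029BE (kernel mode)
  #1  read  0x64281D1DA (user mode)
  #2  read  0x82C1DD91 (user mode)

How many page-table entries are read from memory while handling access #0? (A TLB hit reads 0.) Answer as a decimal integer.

Per-access translation:
#0 VA=0x5C0E029BE (w,kernel):
  [0] read 0x2B idx=23: raw=0x2E007 flags P=1 W=1 U=1 S=0
  [1] read 0x2E idx=7: raw=0x31007 flags P=1 W=1 U=1 S=0
  [2] read 0x31 idx=2: raw=0x34007 flags P=1 W=1 U=1 S=0
  ⇒ phys 0x349BE  [3 reads]
#1 VA=0x64281D1DA (r,user):
  [0] read 0x2B idx=25: raw=0x38007 flags P=1 W=1 U=1 S=0
  [1] read 0x38 idx=20: raw=0x3C007 flags P=1 W=1 U=1 S=0
  [2] read 0x3C idx=29: raw=0x3E007 flags P=1 W=1 U=1 S=0
  ⇒ phys 0x3E1DA  [3 reads]
#2 VA=0x82C1DD91 (r,user):
  [0] read 0x2B idx=2: raw=0x3F007 flags P=1 W=1 U=1 S=0
  [1] read 0x3F idx=22: raw=0x41007 flags P=1 W=1 U=1 S=0
  [2] read 0x41 idx=29: raw=0x44007 flags P=1 W=1 U=1 S=0
  ⇒ phys 0x44D91  [3 reads]

Entries read for #0: 3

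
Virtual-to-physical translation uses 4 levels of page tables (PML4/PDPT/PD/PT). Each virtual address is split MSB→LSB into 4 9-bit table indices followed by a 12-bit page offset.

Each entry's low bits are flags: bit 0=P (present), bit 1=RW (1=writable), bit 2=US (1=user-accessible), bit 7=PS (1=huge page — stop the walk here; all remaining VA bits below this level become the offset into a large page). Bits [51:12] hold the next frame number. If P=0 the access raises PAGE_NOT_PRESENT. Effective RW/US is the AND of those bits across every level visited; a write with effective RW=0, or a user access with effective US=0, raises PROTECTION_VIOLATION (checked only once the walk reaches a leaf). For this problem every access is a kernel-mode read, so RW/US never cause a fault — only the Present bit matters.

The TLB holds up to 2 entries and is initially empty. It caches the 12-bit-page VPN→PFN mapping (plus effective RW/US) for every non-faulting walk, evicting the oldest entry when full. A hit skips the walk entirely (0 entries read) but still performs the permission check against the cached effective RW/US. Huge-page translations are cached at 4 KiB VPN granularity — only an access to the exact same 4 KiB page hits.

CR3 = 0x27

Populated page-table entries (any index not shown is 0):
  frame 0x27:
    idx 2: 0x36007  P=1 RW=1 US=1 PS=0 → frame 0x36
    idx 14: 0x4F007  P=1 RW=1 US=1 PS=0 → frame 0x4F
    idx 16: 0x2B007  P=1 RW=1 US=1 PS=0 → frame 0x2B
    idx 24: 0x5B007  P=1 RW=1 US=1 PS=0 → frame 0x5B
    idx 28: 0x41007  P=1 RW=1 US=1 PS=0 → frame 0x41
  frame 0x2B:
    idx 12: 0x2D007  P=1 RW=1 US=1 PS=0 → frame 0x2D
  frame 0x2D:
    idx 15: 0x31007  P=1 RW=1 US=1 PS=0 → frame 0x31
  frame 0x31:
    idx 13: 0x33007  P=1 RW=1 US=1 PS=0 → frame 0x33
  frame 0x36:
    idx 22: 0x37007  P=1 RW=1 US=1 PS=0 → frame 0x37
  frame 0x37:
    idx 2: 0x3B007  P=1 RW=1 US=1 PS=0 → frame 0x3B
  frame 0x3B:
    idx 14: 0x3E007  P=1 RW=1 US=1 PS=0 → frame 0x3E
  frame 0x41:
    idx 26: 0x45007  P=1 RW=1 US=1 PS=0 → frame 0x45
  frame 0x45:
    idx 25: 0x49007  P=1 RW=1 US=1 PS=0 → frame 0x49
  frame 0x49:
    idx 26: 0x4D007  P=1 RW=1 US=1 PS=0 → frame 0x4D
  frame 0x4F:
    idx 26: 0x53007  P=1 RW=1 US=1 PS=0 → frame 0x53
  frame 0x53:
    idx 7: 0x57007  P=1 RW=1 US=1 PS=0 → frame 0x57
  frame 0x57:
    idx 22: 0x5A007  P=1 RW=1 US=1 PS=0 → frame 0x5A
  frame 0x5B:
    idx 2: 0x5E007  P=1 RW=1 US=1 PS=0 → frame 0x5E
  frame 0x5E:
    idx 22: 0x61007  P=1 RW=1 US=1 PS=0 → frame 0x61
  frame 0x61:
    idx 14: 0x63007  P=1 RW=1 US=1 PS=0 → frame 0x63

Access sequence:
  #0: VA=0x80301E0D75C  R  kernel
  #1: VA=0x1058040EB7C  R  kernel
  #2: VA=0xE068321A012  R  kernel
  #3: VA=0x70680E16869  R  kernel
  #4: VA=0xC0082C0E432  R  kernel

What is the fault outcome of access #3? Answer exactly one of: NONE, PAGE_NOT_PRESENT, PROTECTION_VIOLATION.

Per-access translation:
#0 VA=0x80301E0D75C (r,kernel):
  L0 @0x27[16] → 0x2B007  P=1,RW=1,US=1,PS=0
  L1 @0x2B[12] → 0x2D007  P=1,RW=1,US=1,PS=0
  L2 @0x2D[15] → 0x31007  P=1,RW=1,US=1,PS=0
  L3 @0x31[13] → 0x33007  P=1,RW=1,US=1,PS=0
  ⇒ phys 0x3375C  [4 reads]
#1 VA=0x1058040EB7C (r,kernel):
  L0 @0x27[2] → 0x36007  P=1,RW=1,US=1,PS=0
  L1 @0x36[22] → 0x37007  P=1,RW=1,US=1,PS=0
  L2 @0x37[2] → 0x3B007  P=1,RW=1,US=1,PS=0
  L3 @0x3B[14] → 0x3E007  P=1,RW=1,US=1,PS=0
  ⇒ phys 0x3EB7C  [4 reads]
#2 VA=0xE068321A012 (r,kernel):
  L0 @0x27[28] → 0x41007  P=1,RW=1,US=1,PS=0
  L1 @0x41[26] → 0x45007  P=1,RW=1,US=1,PS=0
  L2 @0x45[25] → 0x49007  P=1,RW=1,US=1,PS=0
  L3 @0x49[26] → 0x4D007  P=1,RW=1,US=1,PS=0
  ⇒ phys 0x4D012  [4 reads]
#3 VA=0x70680E16869 (r,kernel):
  L0 @0x27[14] → 0x4F007  P=1,RW=1,US=1,PS=0
  L1 @0x4F[26] → 0x53007  P=1,RW=1,US=1,PS=0
  L2 @0x53[7] → 0x57007  P=1,RW=1,US=1,PS=0
  L3 @0x57[22] → 0x5A007  P=1,RW=1,US=1,PS=0
  ⇒ phys 0x5A869  [4 reads]
#4 VA=0xC0082C0E432 (r,kernel):
  L0 @0x27[24] → 0x5B007  P=1,RW=1,US=1,PS=0
  L1 @0x5B[2] → 0x5E007  P=1,RW=1,US=1,PS=0
  L2 @0x5E[22] → 0x61007  P=1,RW=1,US=1,PS=0
  L3 @0x61[14] → 0x63007  P=1,RW=1,US=1,PS=0
  ⇒ phys 0x63432  [4 reads]

Access #3 fault: NONE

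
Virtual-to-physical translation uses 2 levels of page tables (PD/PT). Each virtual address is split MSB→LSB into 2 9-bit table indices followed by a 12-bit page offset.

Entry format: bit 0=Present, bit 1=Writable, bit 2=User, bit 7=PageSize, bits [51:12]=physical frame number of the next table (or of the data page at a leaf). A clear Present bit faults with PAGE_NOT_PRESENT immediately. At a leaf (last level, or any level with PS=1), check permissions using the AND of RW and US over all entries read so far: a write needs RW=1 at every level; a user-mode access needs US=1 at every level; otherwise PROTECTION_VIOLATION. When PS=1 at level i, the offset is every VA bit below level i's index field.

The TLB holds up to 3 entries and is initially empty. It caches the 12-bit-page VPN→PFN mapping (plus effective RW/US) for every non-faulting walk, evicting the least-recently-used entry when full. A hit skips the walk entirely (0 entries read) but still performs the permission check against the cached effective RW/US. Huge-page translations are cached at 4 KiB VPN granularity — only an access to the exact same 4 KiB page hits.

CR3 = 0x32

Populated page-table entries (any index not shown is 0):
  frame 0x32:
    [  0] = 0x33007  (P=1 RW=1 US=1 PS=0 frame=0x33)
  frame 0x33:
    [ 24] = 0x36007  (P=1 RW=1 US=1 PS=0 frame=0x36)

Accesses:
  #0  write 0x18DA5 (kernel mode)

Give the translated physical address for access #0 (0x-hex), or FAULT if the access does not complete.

Walk each access:
#0 VA=0x18DA5 (w,kernel):
  L0: frame=0x32 idx=0 entry=0x33007 [P=1 RW=1 US=1 PS=0]
  L1: frame=0x33 idx=24 entry=0x36007 [P=1 RW=1 US=1 PS=0]
  ⇒ phys 0x36DA5  [2 reads]

Access #0 PA: 0x36DA5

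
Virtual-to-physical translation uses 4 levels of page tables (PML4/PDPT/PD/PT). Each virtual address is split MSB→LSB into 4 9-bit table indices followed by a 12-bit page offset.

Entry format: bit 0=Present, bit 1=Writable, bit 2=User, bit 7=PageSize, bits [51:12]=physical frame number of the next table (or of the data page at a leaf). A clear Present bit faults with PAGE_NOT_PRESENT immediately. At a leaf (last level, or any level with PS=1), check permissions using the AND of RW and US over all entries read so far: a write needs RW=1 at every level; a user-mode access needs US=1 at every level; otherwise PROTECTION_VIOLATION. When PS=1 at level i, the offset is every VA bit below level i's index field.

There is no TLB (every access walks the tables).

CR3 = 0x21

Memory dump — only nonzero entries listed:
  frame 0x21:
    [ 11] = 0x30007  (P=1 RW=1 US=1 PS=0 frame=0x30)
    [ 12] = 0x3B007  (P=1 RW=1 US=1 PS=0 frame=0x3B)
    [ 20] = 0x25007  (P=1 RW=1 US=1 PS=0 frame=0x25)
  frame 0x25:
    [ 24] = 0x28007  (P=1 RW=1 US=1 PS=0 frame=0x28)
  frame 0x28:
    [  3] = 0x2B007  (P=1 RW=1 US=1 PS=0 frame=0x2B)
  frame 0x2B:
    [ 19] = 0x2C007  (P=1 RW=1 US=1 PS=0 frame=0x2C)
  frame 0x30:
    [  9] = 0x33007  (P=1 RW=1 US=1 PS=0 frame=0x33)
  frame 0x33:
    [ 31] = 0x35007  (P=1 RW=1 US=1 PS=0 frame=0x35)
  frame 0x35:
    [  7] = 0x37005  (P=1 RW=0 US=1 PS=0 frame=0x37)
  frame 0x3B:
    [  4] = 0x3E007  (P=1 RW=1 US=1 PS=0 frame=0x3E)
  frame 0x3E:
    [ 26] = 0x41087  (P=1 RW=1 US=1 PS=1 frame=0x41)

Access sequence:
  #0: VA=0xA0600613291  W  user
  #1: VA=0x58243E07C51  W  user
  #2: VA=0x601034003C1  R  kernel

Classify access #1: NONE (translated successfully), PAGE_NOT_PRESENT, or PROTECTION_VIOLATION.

Walk each access:
#0 VA=0xA0600613291 (w,user):
  [0] read 0x21 idx=20: raw=0x25007 flags P=1 W=1 U=1 S=0
  [1] read 0x25 idx=24: raw=0x28007 flags P=1 W=1 U=1 S=0
  [2] read 0x28 idx=3: raw=0x2B007 flags P=1 W=1 U=1 S=0
  [3] read 0x2B idx=19: raw=0x2C007 flags P=1 W=1 U=1 S=0
  ✓ 0x2C291  — 4 lookups
#1 VA=0x58243E07C51 (w,user):
  [0] read 0x21 idx=11: raw=0x30007 flags P=1 W=1 U=1 S=0
  [1] read 0x30 idx=9: raw=0x33007 flags P=1 W=1 U=1 S=0
  [2] read 0x33 idx=31: raw=0x35007 flags P=1 W=1 U=1 S=0
  [3] read 0x35 idx=7: raw=0x37005 flags P=1 W=0 U=1 S=0
  ✗ PROTECTION_VIOLATION  [4 reads]
#2 VA=0x601034003C1 (r,kernel):
  [0] read 0x21 idx=12: raw=0x3B007 flags P=1 W=1 U=1 S=0
  [1] read 0x3B idx=4: raw=0x3E007 flags P=1 W=1 U=1 S=0
  [2] read 0x3E idx=26: raw=0x41087 flags P=1 W=1 U=1 S=1
  ✓ 0x413C1 (huge @L2)  — 3 lookups

Access #1 fault: PROTECTION_VIOLATION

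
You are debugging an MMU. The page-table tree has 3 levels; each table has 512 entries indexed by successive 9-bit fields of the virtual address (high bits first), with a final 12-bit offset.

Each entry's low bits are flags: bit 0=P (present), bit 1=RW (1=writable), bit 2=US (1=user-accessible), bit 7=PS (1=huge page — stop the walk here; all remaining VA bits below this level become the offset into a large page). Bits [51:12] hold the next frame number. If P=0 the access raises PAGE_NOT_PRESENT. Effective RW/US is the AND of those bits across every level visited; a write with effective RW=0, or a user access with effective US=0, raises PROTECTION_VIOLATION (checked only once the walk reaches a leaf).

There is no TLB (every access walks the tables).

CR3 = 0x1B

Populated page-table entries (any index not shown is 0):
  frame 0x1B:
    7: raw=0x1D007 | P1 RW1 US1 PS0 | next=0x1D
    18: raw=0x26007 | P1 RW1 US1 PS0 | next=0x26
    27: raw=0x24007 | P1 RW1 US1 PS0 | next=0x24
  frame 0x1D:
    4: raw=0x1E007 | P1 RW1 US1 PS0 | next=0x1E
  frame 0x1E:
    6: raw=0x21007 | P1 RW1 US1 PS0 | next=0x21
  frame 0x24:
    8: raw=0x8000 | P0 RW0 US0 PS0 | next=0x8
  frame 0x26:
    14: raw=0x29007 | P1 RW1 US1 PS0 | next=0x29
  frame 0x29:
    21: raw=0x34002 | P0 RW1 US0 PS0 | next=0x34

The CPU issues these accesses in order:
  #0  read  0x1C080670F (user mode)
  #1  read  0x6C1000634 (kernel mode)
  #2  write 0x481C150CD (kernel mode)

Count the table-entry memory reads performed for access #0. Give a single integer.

Walk each access:
#0 VA=0x1C080670F (r,user):
  L0: frame=0x1B idx=7 entry=0x1D007 [P=1 RW=1 US=1 PS=0]
  L1: frame=0x1D idx=4 entry=0x1E007 [P=1 RW=1 US=1 PS=0]
  L2: frame=0x1E idx=6 entry=0x21007 [P=1 RW=1 US=1 PS=0]
  ✓ 0x2170F  — 3 lookups
#1 VA=0x6C1000634 (r,kernel):
  L0: frame=0x1B idx=27 entry=0x24007 [P=1 RW=1 US=1 PS=0]
  L1: frame=0x24 idx=8 entry=0x8000 [P=0 RW=0 US=0 PS=0]
  ⇒ fault: PAGE_NOT_PRESENT  — 2 lookups
#2 VA=0x481C150CD (w,kernel):
  L0: frame=0x1B idx=18 entry=0x26007 [P=1 RW=1 US=1 PS=0]
  L1: frame=0x26 idx=14 entry=0x29007 [P=1 RW=1 US=1 PS=0]
  L2: frame=0x29 idx=21 entry=0x34002 [P=0 RW=1 US=0 PS=0]
  ⇒ fault: PAGE_NOT_PRESENT  — 3 lookups

Entries read for #0: 3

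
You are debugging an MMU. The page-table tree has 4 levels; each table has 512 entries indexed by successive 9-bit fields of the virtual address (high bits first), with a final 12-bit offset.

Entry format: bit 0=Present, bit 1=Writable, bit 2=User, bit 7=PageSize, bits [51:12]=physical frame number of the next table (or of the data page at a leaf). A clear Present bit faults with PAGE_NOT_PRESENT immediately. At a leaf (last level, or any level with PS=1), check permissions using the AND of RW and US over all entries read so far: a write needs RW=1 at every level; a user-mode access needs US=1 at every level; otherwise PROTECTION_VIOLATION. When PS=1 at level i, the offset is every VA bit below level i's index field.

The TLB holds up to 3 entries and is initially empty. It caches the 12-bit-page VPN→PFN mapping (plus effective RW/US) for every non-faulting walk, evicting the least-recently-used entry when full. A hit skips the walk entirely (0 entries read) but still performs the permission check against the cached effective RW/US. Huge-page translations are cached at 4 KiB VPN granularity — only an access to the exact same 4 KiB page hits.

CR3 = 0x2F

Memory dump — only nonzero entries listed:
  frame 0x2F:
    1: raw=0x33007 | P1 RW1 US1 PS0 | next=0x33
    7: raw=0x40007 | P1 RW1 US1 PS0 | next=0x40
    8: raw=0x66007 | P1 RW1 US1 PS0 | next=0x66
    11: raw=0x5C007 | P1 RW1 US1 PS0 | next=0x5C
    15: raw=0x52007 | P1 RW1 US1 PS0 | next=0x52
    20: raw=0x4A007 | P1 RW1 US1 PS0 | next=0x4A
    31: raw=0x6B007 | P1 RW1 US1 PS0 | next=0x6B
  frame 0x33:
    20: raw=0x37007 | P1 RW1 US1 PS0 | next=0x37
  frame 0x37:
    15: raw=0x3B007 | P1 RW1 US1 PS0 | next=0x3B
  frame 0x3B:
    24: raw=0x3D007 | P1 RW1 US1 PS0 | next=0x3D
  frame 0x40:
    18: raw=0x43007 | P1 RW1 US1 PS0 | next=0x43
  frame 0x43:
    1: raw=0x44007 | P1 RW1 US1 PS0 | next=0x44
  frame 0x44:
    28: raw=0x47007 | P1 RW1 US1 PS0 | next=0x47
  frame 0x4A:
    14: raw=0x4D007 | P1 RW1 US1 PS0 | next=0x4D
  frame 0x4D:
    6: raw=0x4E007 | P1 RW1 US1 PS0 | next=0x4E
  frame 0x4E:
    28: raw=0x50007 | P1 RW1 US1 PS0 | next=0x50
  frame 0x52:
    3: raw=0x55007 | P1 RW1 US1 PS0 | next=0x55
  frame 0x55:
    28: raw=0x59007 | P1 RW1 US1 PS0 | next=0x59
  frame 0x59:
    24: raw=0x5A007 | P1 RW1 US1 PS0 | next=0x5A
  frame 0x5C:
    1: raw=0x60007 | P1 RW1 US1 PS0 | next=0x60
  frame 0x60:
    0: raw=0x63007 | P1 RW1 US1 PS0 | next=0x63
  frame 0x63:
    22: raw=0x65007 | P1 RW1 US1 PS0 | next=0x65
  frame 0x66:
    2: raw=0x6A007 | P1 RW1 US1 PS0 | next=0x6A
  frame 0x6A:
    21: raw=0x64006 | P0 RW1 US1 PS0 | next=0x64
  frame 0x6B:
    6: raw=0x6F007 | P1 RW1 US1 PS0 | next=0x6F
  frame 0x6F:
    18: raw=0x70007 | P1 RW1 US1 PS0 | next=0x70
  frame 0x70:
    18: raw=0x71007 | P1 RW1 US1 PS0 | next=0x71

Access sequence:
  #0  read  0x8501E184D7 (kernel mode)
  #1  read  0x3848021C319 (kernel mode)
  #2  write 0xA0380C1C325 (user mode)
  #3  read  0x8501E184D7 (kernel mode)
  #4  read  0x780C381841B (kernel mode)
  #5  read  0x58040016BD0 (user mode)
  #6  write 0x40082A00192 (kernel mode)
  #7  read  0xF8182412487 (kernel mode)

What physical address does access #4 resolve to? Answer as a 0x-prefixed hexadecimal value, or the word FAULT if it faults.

Walk each access:
#0 VA=0x8501E184D7 (r,kernel):
  lvl0: tbl 0x2F, slot 1 ⇒ 0x33007 (P1/RW1/US1/PS0)
  lvl1: tbl 0x33, slot 20 ⇒ 0x37007 (P1/RW1/US1/PS0)
  lvl2: tbl 0x37, slot 15 ⇒ 0x3B007 (P1/RW1/US1/PS0)
  lvl3: tbl 0x3B, slot 24 ⇒ 0x3D007 (P1/RW1/US1/PS0)
  → PA=0x3D4D7  (4 entries read)
#1 VA=0x3848021C319 (r,kernel):
  lvl0: tbl 0x2F, slot 7 ⇒ 0x40007 (P1/RW1/US1/PS0)
  lvl1: tbl 0x40, slot 18 ⇒ 0x43007 (P1/RW1/US1/PS0)
  lvl2: tbl 0x43, slot 1 ⇒ 0x44007 (P1/RW1/US1/PS0)
  lvl3: tbl 0x44, slot 28 ⇒ 0x47007 (P1/RW1/US1/PS0)
  → PA=0x47319  (4 entries read)
#2 VA=0xA0380C1C325 (w,user):
  lvl0: tbl 0x2F, slot 20 ⇒ 0x4A007 (P1/RW1/US1/PS0)
  lvl1: tbl 0x4A, slot 14 ⇒ 0x4D007 (P1/RW1/US1/PS0)
  lvl2: tbl 0x4D, slot 6 ⇒ 0x4E007 (P1/RW1/US1/PS0)
  lvl3: tbl 0x4E, slot 28 ⇒ 0x50007 (P1/RW1/US1/PS0)
  → PA=0x50325  (4 entries read)
#3 VA=0x8501E184D7 (r,kernel):
  TLB hit vpn=0x8501E18 → PA=0x3D4D7
#4 VA=0x780C381841B (r,kernel):
  lvl0: tbl 0x2F, slot 15 ⇒ 0x52007 (P1/RW1/US1/PS0)
  lvl1: tbl 0x52, slot 3 ⇒ 0x55007 (P1/RW1/US1/PS0)
  lvl2: tbl 0x55, slot 28 ⇒ 0x59007 (P1/RW1/US1/PS0)
  lvl3: tbl 0x59, slot 24 ⇒ 0x5A007 (P1/RW1/US1/PS0)
  → PA=0x5A41B  (4 entries read)
#5 VA=0x58040016BD0 (r,user):
  lvl0: tbl 0x2F, slot 11 ⇒ 0x5C007 (P1/RW1/US1/PS0)
  lvl1: tbl 0x5C, slot 1 ⇒ 0x60007 (P1/RW1/US1/PS0)
  lvl2: tbl 0x60, slot 0 ⇒ 0x63007 (P1/RW1/US1/PS0)
  lvl3: tbl 0x63, slot 22 ⇒ 0x65007 (P1/RW1/US1/PS0)
  → PA=0x65BD0  (4 entries read)
#6 VA=0x40082A00192 (w,kernel):
  lvl0: tbl 0x2F, slot 8 ⇒ 0x66007 (P1/RW1/US1/PS0)
  lvl1: tbl 0x66, slot 2 ⇒ 0x6A007 (P1/RW1/US1/PS0)
  lvl2: tbl 0x6A, slot 21 ⇒ 0x64006 (P0/RW1/US1/PS0)
  ⇒ fault: PAGE_NOT_PRESENT  — 3 lookups
#7 VA=0xF8182412487 (r,kernel):
  lvl0: tbl 0x2F, slot 31 ⇒ 0x6B007 (P1/RW1/US1/PS0)
  lvl1: tbl 0x6B, slot 6 ⇒ 0x6F007 (P1/RW1/US1/PS0)
  lvl2: tbl 0x6F, slot 18 ⇒ 0x70007 (P1/RW1/US1/PS0)
  lvl3: tbl 0x70, slot 18 ⇒ 0x71007 (P1/RW1/US1/PS0)
  → PA=0x71487  (4 entries read)

Access #4 PA: 0x5A41B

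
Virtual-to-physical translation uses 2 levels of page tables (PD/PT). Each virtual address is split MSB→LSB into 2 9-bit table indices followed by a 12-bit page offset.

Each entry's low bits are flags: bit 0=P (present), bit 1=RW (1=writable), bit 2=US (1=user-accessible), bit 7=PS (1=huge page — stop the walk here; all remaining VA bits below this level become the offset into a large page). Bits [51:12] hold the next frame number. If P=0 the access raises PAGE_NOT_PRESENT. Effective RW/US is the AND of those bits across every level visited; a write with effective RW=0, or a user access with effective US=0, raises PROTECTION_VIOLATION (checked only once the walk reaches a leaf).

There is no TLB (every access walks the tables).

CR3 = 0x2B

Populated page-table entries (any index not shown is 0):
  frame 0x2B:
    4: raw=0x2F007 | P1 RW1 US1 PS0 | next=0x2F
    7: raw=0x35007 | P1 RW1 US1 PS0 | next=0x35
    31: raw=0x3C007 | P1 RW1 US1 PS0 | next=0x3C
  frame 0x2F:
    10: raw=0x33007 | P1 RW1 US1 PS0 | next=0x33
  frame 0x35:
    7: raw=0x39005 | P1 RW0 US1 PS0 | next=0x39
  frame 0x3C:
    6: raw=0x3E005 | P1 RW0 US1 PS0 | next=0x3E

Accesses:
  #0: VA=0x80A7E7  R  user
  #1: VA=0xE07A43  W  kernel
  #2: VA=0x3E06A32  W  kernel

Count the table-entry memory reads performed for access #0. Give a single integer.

Per-access translation:
#0 VA=0x80A7E7 (r,user):
  lvl0: tbl 0x2B, slot 4 ⇒ 0x2F007 (P1/RW1/US1/PS0)
  lvl1: tbl 0x2F, slot 10 ⇒ 0x33007 (P1/RW1/US1/PS0)
  → PA=0x337E7  (2 entries read)
#1 VA=0xE07A43 (w,kernel):
  lvl0: tbl 0x2B, slot 7 ⇒ 0x35007 (P1/RW1/US1/PS0)
  lvl1: tbl 0x35, slot 7 ⇒ 0x39005 (P1/RW0/US1/PS0)
  ⇒ fault: PROTECTION_VIOLATION  — 2 lookups
#2 VA=0x3E06A32 (w,kernel):
  lvl0: tbl 0x2B, slot 31 ⇒ 0x3C007 (P1/RW1/US1/PS0)
  lvl1: tbl 0x3C, slot 6 ⇒ 0x3E005 (P1/RW0/US1/PS0)
  ⇒ fault: PROTECTION_VIOLATION  — 2 lookups

Entries read for #0: 2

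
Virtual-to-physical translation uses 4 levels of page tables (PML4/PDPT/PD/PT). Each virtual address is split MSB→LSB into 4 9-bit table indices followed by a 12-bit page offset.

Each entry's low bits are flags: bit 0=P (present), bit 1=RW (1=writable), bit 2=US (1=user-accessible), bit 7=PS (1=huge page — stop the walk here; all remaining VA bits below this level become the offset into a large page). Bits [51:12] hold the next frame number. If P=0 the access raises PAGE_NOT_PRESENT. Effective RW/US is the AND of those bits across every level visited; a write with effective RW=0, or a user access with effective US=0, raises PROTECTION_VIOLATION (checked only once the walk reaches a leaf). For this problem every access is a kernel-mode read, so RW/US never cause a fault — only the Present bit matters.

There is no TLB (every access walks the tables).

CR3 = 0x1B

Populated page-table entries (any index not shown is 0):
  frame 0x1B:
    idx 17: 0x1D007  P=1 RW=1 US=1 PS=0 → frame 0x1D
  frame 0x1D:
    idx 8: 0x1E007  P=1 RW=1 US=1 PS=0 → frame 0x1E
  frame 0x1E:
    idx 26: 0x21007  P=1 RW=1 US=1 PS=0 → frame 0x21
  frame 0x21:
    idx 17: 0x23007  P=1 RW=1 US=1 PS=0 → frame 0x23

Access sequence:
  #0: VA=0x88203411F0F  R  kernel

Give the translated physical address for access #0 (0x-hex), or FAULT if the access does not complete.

Per-access translation:
#0 VA=0x88203411F0F (r,kernel):
  [0] read 0x1B idx=17: raw=0x1D007 flags P=1 W=1 U=1 S=0
  [1] read 0x1D idx=8: raw=0x1E007 flags P=1 W=1 U=1 S=0
  [2] read 0x1E idx=26: raw=0x21007 flags P=1 W=1 U=1 S=0
  [3] read 0x21 idx=17: raw=0x23007 flags P=1 W=1 U=1 S=0
  → PA=0x23F0F  (4 entries read)

Access #0 PA: 0x23F0F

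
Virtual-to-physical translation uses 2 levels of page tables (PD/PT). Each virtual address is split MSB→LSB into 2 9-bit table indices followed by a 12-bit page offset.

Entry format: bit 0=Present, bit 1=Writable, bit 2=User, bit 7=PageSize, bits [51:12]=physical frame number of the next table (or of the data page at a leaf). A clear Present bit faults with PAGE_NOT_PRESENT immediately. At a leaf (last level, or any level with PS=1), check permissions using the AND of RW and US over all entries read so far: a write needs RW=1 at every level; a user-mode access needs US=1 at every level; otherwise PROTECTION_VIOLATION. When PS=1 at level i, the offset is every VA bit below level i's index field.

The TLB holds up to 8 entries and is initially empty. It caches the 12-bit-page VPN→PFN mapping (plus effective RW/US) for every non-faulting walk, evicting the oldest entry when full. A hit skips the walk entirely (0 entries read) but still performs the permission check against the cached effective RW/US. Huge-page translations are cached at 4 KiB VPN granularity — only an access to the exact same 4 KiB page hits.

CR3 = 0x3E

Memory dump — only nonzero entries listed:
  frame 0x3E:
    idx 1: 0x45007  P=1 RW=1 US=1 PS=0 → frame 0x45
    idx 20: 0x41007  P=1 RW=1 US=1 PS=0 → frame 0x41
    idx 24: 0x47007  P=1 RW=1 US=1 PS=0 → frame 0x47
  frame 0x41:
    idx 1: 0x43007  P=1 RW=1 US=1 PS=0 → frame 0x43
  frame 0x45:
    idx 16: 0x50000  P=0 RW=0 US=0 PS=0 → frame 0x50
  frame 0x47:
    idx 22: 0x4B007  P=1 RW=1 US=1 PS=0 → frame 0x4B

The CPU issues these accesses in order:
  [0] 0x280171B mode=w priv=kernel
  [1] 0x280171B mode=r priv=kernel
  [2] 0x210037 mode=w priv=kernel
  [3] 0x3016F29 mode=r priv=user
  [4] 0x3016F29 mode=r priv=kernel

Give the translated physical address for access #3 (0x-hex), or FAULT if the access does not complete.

Trace:
#0 VA=0x280171B (w,kernel):
  L0 @0x3E[20] → 0x41007  P=1,RW=1,US=1,PS=0
  L1 @0x41[1] → 0x43007  P=1,RW=1,US=1,PS=0
  ⇒ phys 0x4371B  [2 reads]
#1 VA=0x280171B (r,kernel):
  TLB hit vpn=0x2801 → PA=0x4371B
#2 VA=0x210037 (w,kernel):
  L0 @0x3E[1] → 0x45007  P=1,RW=1,US=1,PS=0
  L1 @0x45[16] → 0x50000  P=0,RW=0,US=0,PS=0
  → PAGE_NOT_PRESENT  (2 entries read)
#3 VA=0x3016F29 (r,user):
  L0 @0x3E[24] → 0x47007  P=1,RW=1,US=1,PS=0
  L1 @0x47[22] → 0x4B007  P=1,RW=1,US=1,PS=0
  ⇒ phys 0x4BF29  [2 reads]
#4 VA=0x3016F29 (r,kernel):
  TLB hit vpn=0x3016 → PA=0x4BF29

Access #3 PA: 0x4BF29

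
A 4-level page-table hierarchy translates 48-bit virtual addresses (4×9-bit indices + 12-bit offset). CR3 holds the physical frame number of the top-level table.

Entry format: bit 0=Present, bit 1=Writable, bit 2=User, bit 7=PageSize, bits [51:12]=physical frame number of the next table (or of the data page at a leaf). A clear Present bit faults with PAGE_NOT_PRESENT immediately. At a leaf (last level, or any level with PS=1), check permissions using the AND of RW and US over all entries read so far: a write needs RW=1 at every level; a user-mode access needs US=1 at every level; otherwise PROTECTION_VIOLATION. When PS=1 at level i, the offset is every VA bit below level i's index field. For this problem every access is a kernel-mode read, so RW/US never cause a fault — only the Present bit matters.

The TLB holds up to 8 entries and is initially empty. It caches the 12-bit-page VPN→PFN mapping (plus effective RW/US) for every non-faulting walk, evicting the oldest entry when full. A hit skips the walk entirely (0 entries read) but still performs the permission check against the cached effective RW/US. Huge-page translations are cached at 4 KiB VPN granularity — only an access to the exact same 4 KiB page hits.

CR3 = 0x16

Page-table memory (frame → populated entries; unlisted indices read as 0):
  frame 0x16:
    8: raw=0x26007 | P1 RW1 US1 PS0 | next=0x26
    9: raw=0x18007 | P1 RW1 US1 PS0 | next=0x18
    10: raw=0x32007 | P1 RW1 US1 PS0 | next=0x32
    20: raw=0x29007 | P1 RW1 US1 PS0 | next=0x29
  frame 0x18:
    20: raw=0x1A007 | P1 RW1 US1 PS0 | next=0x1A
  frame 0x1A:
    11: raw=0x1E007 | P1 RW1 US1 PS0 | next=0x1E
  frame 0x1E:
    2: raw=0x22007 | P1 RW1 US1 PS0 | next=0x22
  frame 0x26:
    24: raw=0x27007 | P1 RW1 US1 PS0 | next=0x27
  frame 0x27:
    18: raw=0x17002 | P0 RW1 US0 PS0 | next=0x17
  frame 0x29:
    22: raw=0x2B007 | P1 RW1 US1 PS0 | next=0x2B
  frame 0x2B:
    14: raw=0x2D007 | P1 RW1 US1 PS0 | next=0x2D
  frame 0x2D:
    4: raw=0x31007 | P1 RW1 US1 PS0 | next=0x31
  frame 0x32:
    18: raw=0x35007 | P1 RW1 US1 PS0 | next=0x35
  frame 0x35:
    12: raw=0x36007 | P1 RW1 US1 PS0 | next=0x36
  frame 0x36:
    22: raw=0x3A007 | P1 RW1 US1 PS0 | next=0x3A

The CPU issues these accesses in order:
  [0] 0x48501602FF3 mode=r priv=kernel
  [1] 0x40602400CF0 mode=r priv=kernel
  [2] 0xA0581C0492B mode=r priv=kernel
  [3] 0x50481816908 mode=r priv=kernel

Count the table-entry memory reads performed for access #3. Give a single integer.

Per-access translation:
#0 VA=0x48501602FF3 (r,kernel):
  lvl0: tbl 0x16, slot 9 ⇒ 0x18007 (P1/RW1/US1/PS0)
  lvl1: tbl 0x18, slot 20 ⇒ 0x1A007 (P1/RW1/US1/PS0)
  lvl2: tbl 0x1A, slot 11 ⇒ 0x1E007 (P1/RW1/US1/PS0)
  lvl3: tbl 0x1E, slot 2 ⇒ 0x22007 (P1/RW1/US1/PS0)
  ⇒ phys 0x22FF3  [4 reads]
#1 VA=0x40602400CF0 (r,kernel):
  lvl0: tbl 0x16, slot 8 ⇒ 0x26007 (P1/RW1/US1/PS0)
  lvl1: tbl 0x26, slot 24 ⇒ 0x27007 (P1/RW1/US1/PS0)
  lvl2: tbl 0x27, slot 18 ⇒ 0x17002 (P0/RW1/US0/PS0)
  → PAGE_NOT_PRESENT  (3 entries read)
#2 VA=0xA0581C0492B (r,kernel):
  lvl0: tbl 0x16, slot 20 ⇒ 0x29007 (P1/RW1/US1/PS0)
  lvl1: tbl 0x29, slot 22 ⇒ 0x2B007 (P1/RW1/US1/PS0)
  lvl2: tbl 0x2B, slot 14 ⇒ 0x2D007 (P1/RW1/US1/PS0)
  lvl3: tbl 0x2D, slot 4 ⇒ 0x31007 (P1/RW1/US1/PS0)
  ⇒ phys 0x3192B  [4 reads]
#3 VA=0x50481816908 (r,kernel):
  lvl0: tbl 0x16, slot 10 ⇒ 0x32007 (P1/RW1/US1/PS0)
  lvl1: tbl 0x32, slot 18 ⇒ 0x35007 (P1/RW1/US1/PS0)
  lvl2: tbl 0x35, slot 12 ⇒ 0x36007 (P1/RW1/US1/PS0)
  lvl3: tbl 0x36, slot 22 ⇒ 0x3A007 (P1/RW1/US1/PS0)
  ⇒ phys 0x3A908  [4 reads]

Entries read for #3: 4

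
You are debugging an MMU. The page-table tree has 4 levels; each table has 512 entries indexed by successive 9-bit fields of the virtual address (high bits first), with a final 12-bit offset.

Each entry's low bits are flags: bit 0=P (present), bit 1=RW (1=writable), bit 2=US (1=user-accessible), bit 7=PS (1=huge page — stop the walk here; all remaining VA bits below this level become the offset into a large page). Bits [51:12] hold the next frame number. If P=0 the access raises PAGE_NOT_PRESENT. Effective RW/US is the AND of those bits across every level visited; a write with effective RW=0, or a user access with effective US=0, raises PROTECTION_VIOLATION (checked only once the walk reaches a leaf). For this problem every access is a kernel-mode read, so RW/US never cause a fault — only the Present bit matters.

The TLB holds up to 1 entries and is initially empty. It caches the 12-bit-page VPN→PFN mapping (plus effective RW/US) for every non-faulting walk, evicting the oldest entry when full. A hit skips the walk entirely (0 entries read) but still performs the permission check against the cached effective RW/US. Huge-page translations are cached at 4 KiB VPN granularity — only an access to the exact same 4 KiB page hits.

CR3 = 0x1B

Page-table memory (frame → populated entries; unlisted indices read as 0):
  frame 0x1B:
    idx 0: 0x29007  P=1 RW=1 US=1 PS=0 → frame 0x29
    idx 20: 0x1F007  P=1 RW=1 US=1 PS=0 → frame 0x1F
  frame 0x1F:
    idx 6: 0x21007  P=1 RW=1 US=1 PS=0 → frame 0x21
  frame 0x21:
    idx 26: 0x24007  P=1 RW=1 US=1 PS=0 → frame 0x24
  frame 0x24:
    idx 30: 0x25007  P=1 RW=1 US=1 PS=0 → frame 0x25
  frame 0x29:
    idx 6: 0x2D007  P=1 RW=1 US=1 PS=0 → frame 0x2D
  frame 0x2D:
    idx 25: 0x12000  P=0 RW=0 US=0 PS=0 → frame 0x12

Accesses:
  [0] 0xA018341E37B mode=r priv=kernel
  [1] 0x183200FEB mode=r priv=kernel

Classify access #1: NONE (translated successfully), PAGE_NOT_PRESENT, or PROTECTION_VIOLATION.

Per-access translation:
#0 VA=0xA018341E37B (r,kernel):
  L0: frame=0x1B idx=20 entry=0x1F007 [P=1 RW=1 US=1 PS=0]
  L1: frame=0x1F idx=6 entry=0x21007 [P=1 RW=1 US=1 PS=0]
  L2: frame=0x21 idx=26 entry=0x24007 [P=1 RW=1 US=1 PS=0]
  L3: frame=0x24 idx=30 entry=0x25007 [P=1 RW=1 US=1 PS=0]
  ✓ 0x2537B  — 4 lookups
#1 VA=0x183200FEB (r,kernel):
  L0: frame=0x1B idx=0 entry=0x29007 [P=1 RW=1 US=1 PS=0]
  L1: frame=0x29 idx=6 entry=0x2D007 [P=1 RW=1 US=1 PS=0]
  L2: frame=0x2D idx=25 entry=0x12000 [P=0 RW=0 US=0 PS=0]
  ⇒ fault: PAGE_NOT_PRESENT  — 3 lookups

Access #1 fault: PAGE_NOT_PRESENT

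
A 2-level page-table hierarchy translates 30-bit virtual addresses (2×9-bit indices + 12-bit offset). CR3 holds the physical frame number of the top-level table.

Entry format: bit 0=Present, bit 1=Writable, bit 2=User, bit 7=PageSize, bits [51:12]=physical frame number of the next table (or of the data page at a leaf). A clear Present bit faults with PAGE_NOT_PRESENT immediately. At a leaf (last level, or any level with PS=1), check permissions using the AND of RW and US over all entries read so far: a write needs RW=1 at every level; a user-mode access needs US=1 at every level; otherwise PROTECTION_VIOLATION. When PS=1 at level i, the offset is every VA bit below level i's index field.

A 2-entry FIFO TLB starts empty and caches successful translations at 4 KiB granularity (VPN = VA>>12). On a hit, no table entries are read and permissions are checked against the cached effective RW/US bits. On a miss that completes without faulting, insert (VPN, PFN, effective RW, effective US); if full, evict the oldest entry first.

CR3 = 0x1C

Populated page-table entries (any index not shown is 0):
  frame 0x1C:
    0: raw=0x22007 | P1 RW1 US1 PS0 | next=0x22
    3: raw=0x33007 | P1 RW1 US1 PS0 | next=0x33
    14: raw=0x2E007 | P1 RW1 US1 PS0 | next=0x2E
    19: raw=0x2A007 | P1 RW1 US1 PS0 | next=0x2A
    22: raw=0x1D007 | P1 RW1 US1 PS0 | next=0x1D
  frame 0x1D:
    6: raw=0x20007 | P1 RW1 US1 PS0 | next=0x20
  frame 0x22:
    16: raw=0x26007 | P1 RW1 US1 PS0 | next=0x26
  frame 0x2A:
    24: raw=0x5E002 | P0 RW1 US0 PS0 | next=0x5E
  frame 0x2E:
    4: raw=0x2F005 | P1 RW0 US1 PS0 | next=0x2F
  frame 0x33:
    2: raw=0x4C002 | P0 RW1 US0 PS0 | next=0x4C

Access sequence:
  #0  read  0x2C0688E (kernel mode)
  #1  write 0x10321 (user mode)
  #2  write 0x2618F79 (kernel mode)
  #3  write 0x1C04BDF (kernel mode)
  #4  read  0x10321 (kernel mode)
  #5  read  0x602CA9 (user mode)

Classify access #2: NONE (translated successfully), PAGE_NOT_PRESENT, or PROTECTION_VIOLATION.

Per-access translation:
#0 VA=0x2C0688E (r,kernel):
  L0 @0x1C[22] → 0x1D007  P=1,RW=1,US=1,PS=0
  L1 @0x1D[6] → 0x20007  P=1,RW=1,US=1,PS=0
  ✓ 0x2088E  — 2 lookups
#1 VA=0x10321 (w,user):
  L0 @0x1C[0] → 0x22007  P=1,RW=1,US=1,PS=0
  L1 @0x22[16] → 0x26007  P=1,RW=1,US=1,PS=0
  ✓ 0x26321  — 2 lookups
#2 VA=0x2618F79 (w,kernel):
  L0 @0x1C[19] → 0x2A007  P=1,RW=1,US=1,PS=0
  L1 @0x2A[24] → 0x5E002  P=0,RW=1,US=0,PS=0
  → PAGE_NOT_PRESENT  (2 entries read)
#3 VA=0x1C04BDF (w,kernel):
  L0 @0x1C[14] → 0x2E007  P=1,RW=1,US=1,PS=0
  L1 @0x2E[4] → 0x2F005  P=1,RW=0,US=1,PS=0
  → PROTECTION_VIOLATION  (2 entries read)
#4 VA=0x10321 (r,kernel):
  TLB hit vpn=0x10 → PA=0x26321
#5 VA=0x602CA9 (r,user):
  L0 @0x1C[3] → 0x33007  P=1,RW=1,US=1,PS=0
  L1 @0x33[2] → 0x4C002  P=0,RW=1,US=0,PS=0
  → PAGE_NOT_PRESENT  (2 entries read)

Access #2 fault: PAGE_NOT_PRESENT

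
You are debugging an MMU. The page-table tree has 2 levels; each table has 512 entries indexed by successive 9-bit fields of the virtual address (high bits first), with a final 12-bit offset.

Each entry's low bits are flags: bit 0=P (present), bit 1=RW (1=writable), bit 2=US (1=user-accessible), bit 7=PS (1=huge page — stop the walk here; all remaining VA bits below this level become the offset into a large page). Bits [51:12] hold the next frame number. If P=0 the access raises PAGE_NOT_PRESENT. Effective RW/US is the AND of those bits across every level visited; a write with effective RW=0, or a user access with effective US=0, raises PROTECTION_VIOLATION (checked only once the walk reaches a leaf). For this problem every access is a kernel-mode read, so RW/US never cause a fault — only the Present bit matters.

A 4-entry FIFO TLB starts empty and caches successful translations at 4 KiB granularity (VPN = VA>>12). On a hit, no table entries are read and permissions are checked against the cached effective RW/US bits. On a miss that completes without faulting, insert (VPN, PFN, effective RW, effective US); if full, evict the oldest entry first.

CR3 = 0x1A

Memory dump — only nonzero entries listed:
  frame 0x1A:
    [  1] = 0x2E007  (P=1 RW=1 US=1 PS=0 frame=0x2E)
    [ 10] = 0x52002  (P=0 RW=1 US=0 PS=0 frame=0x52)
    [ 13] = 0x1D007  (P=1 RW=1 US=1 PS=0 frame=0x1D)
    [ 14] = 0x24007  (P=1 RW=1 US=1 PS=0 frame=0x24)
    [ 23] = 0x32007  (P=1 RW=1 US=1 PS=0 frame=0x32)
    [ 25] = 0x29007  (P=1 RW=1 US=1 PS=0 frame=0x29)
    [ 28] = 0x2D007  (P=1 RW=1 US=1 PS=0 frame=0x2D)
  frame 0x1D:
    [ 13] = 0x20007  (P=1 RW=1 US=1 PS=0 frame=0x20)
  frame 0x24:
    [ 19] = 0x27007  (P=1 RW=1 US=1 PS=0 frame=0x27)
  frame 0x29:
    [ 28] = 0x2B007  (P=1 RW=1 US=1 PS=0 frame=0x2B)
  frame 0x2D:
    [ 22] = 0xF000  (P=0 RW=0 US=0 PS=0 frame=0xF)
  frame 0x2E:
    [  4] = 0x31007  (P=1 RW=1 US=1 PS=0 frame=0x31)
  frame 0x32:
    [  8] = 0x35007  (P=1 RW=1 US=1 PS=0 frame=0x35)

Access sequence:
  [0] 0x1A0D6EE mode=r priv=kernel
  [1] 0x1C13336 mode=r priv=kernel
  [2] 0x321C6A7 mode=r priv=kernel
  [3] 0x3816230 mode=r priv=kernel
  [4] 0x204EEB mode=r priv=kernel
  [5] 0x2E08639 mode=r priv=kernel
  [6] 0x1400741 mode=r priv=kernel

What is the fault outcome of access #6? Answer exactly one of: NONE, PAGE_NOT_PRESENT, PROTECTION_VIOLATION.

Trace:
#0 VA=0x1A0D6EE (r,kernel):
  lvl0: tbl 0x1A, slot 13 ⇒ 0x1D007 (P1/RW1/US1/PS0)
  lvl1: tbl 0x1D, slot 13 ⇒ 0x20007 (P1/RW1/US1/PS0)
  → PA=0x206EE  (2 entries read)
#1 VA=0x1C13336 (r,kernel):
  lvl0: tbl 0x1A, slot 14 ⇒ 0x24007 (P1/RW1/US1/PS0)
  lvl1: tbl 0x24, slot 19 ⇒ 0x27007 (P1/RW1/US1/PS0)
  → PA=0x27336  (2 entries read)
#2 VA=0x321C6A7 (r,kernel):
  lvl0: tbl 0x1A, slot 25 ⇒ 0x29007 (P1/RW1/US1/PS0)
  lvl1: tbl 0x29, slot 28 ⇒ 0x2B007 (P1/RW1/US1/PS0)
  → PA=0x2B6A7  (2 entries read)
#3 VA=0x3816230 (r,kernel):
  lvl0: tbl 0x1A, slot 28 ⇒ 0x2D007 (P1/RW1/US1/PS0)
  lvl1: tbl 0x2D, slot 22 ⇒ 0xF000 (P0/RW0/US0/PS0)
  ✗ PAGE_NOT_PRESENT  [2 reads]
#4 VA=0x204EEB (r,kernel):
  lvl0: tbl 0x1A, slot 1 ⇒ 0x2E007 (P1/RW1/US1/PS0)
  lvl1: tbl 0x2E, slot 4 ⇒ 0x31007 (P1/RW1/US1/PS0)
  → PA=0x31EEB  (2 entries read)
#5 VA=0x2E08639 (r,kernel):
  lvl0: tbl 0x1A, slot 23 ⇒ 0x32007 (P1/RW1/US1/PS0)
  lvl1: tbl 0x32, slot 8 ⇒ 0x35007 (P1/RW1/US1/PS0)
  → PA=0x35639  (2 entries read)
#6 VA=0x1400741 (r,kernel):
  lvl0: tbl 0x1A, slot 10 ⇒ 0x52002 (P0/RW1/US0/PS0)
  ✗ PAGE_NOT_PRESENT  [1 reads]

Access #6 fault: PAGE_NOT_PRESENT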